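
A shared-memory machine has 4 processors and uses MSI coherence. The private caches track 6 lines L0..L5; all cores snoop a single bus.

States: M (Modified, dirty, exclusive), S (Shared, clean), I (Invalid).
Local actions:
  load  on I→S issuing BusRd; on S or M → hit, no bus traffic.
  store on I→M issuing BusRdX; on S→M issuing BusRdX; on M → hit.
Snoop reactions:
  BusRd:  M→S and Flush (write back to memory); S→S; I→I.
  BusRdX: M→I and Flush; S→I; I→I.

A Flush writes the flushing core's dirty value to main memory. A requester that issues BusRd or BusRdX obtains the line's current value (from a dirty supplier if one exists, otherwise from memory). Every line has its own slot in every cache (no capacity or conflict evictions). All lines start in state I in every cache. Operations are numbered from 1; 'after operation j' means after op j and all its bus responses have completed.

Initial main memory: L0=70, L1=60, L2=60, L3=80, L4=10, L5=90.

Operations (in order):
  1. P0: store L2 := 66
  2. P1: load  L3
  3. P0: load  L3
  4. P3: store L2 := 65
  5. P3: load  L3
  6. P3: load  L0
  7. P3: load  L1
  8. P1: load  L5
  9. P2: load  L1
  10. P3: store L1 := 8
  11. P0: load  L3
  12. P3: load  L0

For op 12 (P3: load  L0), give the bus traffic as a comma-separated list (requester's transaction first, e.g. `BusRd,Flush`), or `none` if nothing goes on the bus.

[1] P0: store L2 := 66 | P0:M(66), P1:I, P2:I, P3:I | bus: BusRdX
[2] P1: load  L3 | P0:I, P1:S(80), P2:I, P3:I | bus: BusRd
[3] P0: load  L3 | P0:S(80), P1:S(80), P2:I, P3:I | bus: BusRd
[4] P3: store L2 := 65 | P0:I, P1:I, P2:I, P3:M(65) | bus: BusRdX,Flush
[5] P3: load  L3 | P0:S(80), P1:S(80), P2:I, P3:S(80) | bus: BusRd
[6] P3: load  L0 | P0:I, P1:I, P2:I, P3:S(70) | bus: BusRd
[7] P3: load  L1 | P0:I, P1:I, P2:I, P3:S(60) | bus: BusRd
[8] P1: load  L5 | P0:I, P1:S(90), P2:I, P3:I | bus: BusRd
[9] P2: load  L1 | P0:I, P1:I, P2:S(60), P3:S(60) | bus: BusRd
[10] P3: store L1 := 8 | P0:I, P1:I, P2:I, P3:M(8) | bus: BusRdX
[11] P0: load  L3 | P0:S(80), P1:S(80), P2:I, P3:S(80) | bus: none
[12] P3: load  L0 | P0:I, P1:I, P2:I, P3:S(70) | bus: none

bus = none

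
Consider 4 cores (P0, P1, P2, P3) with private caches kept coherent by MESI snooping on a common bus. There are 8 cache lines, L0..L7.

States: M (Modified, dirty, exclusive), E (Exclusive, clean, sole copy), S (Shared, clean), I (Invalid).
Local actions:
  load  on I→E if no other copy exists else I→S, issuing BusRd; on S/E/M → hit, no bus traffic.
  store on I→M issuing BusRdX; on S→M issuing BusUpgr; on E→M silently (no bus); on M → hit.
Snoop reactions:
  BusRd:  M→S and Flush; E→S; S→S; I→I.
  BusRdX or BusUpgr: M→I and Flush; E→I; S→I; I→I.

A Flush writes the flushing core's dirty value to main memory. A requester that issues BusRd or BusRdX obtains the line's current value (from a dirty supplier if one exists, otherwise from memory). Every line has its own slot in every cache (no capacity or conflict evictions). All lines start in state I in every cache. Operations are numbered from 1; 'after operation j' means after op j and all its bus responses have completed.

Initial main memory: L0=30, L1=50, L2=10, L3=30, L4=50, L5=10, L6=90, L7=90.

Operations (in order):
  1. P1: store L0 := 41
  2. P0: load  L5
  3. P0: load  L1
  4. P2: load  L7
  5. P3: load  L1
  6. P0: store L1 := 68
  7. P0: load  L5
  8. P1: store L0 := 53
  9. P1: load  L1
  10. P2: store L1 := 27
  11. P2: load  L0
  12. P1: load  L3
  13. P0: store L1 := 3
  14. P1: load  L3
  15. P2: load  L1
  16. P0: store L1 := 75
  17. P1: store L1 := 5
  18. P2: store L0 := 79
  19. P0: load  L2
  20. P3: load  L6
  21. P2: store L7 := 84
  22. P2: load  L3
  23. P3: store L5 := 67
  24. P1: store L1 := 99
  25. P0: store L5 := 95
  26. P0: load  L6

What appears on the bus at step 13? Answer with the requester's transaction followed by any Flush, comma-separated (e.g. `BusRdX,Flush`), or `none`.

bus = BusRdX,Flush

1. P1: store L0 := 41  bus=[BusRdX]  L0: P0=I P1=M P2=I P3=I  mem[L0]=30
2. P0: load  L5  bus=[BusRd]  L5: P0=E P1=I P2=I P3=I  mem[L5]=10
3. P0: load  L1  bus=[BusRd]  L1: P0=E P1=I P2=I P3=I  mem[L1]=50
4. P2: load  L7  bus=[BusRd]  L7: P0=I P1=I P2=E P3=I  mem[L7]=90
5. P3: load  L1  bus=[BusRd]  L1: P0=S P1=I P2=I P3=S  mem[L1]=50
6. P0: store L1 := 68  bus=[BusUpgr]  L1: P0=M P1=I P2=I P3=I  mem[L1]=50
7. P0: load  L5  bus=[-]  L5: P0=E P1=I P2=I P3=I  mem[L5]=10
8. P1: store L0 := 53  bus=[-]  L0: P0=I P1=M P2=I P3=I  mem[L0]=30
9. P1: load  L1  bus=[BusRd,Flush]  L1: P0=S P1=S P2=I P3=I  mem[L1]=68
10. P2: store L1 := 27  bus=[BusRdX]  L1: P0=I P1=I P2=M P3=I  mem[L1]=68
11. P2: load  L0  bus=[BusRd,Flush]  L0: P0=I P1=S P2=S P3=I  mem[L0]=53
12. P1: load  L3  bus=[BusRd]  L3: P0=I P1=E P2=I P3=I  mem[L3]=30
13. P0: store L1 := 3  bus=[BusRdX,Flush]  L1: P0=M P1=I P2=I P3=I  mem[L1]=27
14. P1: load  L3  bus=[-]  L3: P0=I P1=E P2=I P3=I  mem[L3]=30
15. P2: load  L1  bus=[BusRd,Flush]  L1: P0=S P1=I P2=S P3=I  mem[L1]=3
16. P0: store L1 := 75  bus=[BusUpgr]  L1: P0=M P1=I P2=I P3=I  mem[L1]=3
17. P1: store L1 := 5  bus=[BusRdX,Flush]  L1: P0=I P1=M P2=I P3=I  mem[L1]=75
18. P2: store L0 := 79  bus=[BusUpgr]  L0: P0=I P1=I P2=M P3=I  mem[L0]=53
19. P0: load  L2  bus=[BusRd]  L2: P0=E P1=I P2=I P3=I  mem[L2]=10
20. P3: load  L6  bus=[BusRd]  L6: P0=I P1=I P2=I P3=E  mem[L6]=90
21. P2: store L7 := 84  bus=[-]  L7: P0=I P1=I P2=M P3=I  mem[L7]=90
22. P2: load  L3  bus=[BusRd]  L3: P0=I P1=S P2=S P3=I  mem[L3]=30
23. P3: store L5 := 67  bus=[BusRdX]  L5: P0=I P1=I P2=I P3=M  mem[L5]=10
24. P1: store L1 := 99  bus=[-]  L1: P0=I P1=M P2=I P3=I  mem[L1]=75
25. P0: store L5 := 95  bus=[BusRdX,Flush]  L5: P0=M P1=I P2=I P3=I  mem[L5]=67
26. P0: load  L6  bus=[BusRd]  L6: P0=S P1=I P2=I P3=S  mem[L6]=90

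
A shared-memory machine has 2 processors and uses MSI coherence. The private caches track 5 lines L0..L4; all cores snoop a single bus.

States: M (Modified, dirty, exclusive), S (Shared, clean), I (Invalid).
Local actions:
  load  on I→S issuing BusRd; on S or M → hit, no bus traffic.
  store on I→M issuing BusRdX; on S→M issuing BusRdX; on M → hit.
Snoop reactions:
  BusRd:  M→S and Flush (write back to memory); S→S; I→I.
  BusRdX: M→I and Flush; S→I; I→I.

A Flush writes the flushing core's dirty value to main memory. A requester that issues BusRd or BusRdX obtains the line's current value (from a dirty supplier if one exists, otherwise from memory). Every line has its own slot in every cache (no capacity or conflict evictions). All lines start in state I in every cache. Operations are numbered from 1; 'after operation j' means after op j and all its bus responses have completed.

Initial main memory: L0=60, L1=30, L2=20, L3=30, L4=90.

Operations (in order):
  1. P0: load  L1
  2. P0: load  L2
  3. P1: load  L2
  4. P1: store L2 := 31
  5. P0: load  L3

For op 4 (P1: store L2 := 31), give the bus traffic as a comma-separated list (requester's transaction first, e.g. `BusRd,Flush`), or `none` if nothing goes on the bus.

bus = BusRdX

  op1 P0: load  L1 → S/I on L1; bus BusRd; mem=30
  op2 P0: load  L2 → S/I on L2; bus BusRd; mem=20
  op3 P1: load  L2 → S/S on L2; bus BusRd; mem=20
  op4 P1: store L2 := 31 → I/M on L2; bus BusRdX; mem=20
  op5 P0: load  L3 → S/I on L3; bus BusRd; mem=30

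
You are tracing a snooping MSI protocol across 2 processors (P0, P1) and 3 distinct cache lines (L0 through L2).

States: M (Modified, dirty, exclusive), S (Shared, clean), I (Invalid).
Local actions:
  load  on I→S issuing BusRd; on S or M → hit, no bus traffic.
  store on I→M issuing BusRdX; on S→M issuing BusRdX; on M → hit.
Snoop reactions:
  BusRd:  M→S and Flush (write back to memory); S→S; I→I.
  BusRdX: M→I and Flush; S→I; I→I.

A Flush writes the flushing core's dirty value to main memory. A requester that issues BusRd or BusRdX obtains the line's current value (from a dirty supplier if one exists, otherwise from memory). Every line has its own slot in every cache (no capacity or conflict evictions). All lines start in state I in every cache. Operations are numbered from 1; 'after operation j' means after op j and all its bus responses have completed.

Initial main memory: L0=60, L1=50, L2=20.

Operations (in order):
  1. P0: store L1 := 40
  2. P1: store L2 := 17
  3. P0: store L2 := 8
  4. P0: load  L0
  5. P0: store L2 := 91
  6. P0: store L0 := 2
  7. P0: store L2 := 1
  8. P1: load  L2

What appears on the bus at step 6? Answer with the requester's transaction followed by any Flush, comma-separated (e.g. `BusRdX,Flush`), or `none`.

bus = BusRdX

  op1 P0: store L1 := 40 → M/I on L1; bus BusRdX; mem=50
  op2 P1: store L2 := 17 → I/M on L2; bus BusRdX; mem=20
  op3 P0: store L2 := 8 → M/I on L2; bus BusRdX Flush; mem=17
  op4 P0: load  L0 → S/I on L0; bus BusRd; mem=60
  op5 P0: store L2 := 91 → M/I on L2; bus (none); mem=17
  op6 P0: store L0 := 2 → M/I on L0; bus BusRdX; mem=60
  op7 P0: store L2 := 1 → M/I on L2; bus (none); mem=17
  op8 P1: load  L2 → S/S on L2; bus BusRd Flush; mem=1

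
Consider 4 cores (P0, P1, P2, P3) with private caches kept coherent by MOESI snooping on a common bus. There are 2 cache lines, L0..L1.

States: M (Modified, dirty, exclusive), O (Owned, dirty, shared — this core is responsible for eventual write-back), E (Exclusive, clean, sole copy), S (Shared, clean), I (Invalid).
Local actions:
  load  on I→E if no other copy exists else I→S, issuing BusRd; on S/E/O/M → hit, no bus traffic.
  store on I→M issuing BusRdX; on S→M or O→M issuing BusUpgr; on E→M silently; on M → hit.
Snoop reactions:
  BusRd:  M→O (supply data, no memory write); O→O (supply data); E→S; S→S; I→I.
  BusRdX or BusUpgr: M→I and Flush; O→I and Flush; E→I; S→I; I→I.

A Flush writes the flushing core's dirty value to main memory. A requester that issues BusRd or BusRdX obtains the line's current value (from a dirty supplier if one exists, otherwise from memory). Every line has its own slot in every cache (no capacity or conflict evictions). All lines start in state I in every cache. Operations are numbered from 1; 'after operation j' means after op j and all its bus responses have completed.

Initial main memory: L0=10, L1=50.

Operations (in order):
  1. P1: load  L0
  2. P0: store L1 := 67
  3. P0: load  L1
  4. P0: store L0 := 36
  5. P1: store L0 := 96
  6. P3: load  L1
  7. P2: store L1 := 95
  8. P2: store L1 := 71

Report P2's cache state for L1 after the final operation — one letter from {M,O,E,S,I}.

state = M

step 1: P1: load  L0  ⟶  IEII  (L0)  txn=BusRd  M[L0]=10
step 2: P0: store L1 := 67  ⟶  MIII  (L1)  txn=BusRdX  M[L1]=50
step 3: P0: load  L1  ⟶  MIII  (L1)  txn=∅  M[L1]=50
step 4: P0: store L0 := 36  ⟶  MIII  (L0)  txn=BusRdX  M[L0]=10
step 5: P1: store L0 := 96  ⟶  IMII  (L0)  txn=BusRdX+Flush  M[L0]=36
step 6: P3: load  L1  ⟶  OIIS  (L1)  txn=BusRd  M[L1]=50
step 7: P2: store L1 := 95  ⟶  IIMI  (L1)  txn=BusRdX+Flush  M[L1]=67
step 8: P2: store L1 := 71  ⟶  IIMI  (L1)  txn=∅  M[L1]=67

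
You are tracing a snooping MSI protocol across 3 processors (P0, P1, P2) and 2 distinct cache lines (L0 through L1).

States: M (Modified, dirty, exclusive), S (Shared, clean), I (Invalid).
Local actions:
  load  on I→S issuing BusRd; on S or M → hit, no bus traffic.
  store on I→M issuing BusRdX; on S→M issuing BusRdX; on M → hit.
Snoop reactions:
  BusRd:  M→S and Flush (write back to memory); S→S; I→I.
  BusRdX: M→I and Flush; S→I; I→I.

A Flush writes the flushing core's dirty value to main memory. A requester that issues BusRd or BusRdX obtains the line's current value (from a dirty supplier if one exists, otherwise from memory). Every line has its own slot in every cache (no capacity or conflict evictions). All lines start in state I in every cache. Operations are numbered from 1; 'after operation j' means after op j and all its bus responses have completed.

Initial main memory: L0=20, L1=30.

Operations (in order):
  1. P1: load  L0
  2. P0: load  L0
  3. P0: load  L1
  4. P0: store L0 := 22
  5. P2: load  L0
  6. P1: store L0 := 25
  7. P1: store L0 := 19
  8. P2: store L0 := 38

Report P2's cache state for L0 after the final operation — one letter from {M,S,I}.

state = M

  op1 P1: load  L0 → I/S/I on L0; bus BusRd; mem=20
  op2 P0: load  L0 → S/S/I on L0; bus BusRd; mem=20
  op3 P0: load  L1 → S/I/I on L1; bus BusRd; mem=30
  op4 P0: store L0 := 22 → M/I/I on L0; bus BusRdX; mem=20
  op5 P2: load  L0 → S/I/S on L0; bus BusRd Flush; mem=22
  op6 P1: store L0 := 25 → I/M/I on L0; bus BusRdX; mem=22
  op7 P1: store L0 := 19 → I/M/I on L0; bus (none); mem=22
  op8 P2: store L0 := 38 → I/I/M on L0; bus BusRdX Flush; mem=19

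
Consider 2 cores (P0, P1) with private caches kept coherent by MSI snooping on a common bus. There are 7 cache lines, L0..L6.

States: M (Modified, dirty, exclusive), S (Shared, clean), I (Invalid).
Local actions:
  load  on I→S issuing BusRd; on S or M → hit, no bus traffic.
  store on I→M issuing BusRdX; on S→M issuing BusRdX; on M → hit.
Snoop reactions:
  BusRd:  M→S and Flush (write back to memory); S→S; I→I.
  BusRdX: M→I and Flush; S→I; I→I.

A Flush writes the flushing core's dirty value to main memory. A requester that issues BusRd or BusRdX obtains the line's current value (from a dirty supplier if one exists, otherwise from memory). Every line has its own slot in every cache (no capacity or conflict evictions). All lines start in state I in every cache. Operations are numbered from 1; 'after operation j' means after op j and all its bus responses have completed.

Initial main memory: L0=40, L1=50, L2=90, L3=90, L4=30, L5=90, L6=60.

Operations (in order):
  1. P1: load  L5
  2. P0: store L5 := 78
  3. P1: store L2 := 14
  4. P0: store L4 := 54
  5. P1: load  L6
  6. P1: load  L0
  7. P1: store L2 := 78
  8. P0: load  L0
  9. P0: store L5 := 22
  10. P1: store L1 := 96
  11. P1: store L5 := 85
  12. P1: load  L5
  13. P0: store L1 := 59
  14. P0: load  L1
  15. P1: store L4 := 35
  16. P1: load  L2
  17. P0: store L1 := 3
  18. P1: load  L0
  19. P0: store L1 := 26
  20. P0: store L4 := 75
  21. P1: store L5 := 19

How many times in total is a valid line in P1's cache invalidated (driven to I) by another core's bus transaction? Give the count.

step 1: P1: load  L5  ⟶  IS  (L5)  txn=BusRd  M[L5]=90
step 2: P0: store L5 := 78  ⟶  MI  (L5)  txn=BusRdX  M[L5]=90
step 3: P1: store L2 := 14  ⟶  IM  (L2)  txn=BusRdX  M[L2]=90
step 4: P0: store L4 := 54  ⟶  MI  (L4)  txn=BusRdX  M[L4]=30
step 5: P1: load  L6  ⟶  IS  (L6)  txn=BusRd  M[L6]=60
step 6: P1: load  L0  ⟶  IS  (L0)  txn=BusRd  M[L0]=40
step 7: P1: store L2 := 78  ⟶  IM  (L2)  txn=∅  M[L2]=90
step 8: P0: load  L0  ⟶  SS  (L0)  txn=BusRd  M[L0]=40
step 9: P0: store L5 := 22  ⟶  MI  (L5)  txn=∅  M[L5]=90
step 10: P1: store L1 := 96  ⟶  IM  (L1)  txn=BusRdX  M[L1]=50
step 11: P1: store L5 := 85  ⟶  IM  (L5)  txn=BusRdX+Flush  M[L5]=22
step 12: P1: load  L5  ⟶  IM  (L5)  txn=∅  M[L5]=22
step 13: P0: store L1 := 59  ⟶  MI  (L1)  txn=BusRdX+Flush  M[L1]=96
step 14: P0: load  L1  ⟶  MI  (L1)  txn=∅  M[L1]=96
step 15: P1: store L4 := 35  ⟶  IM  (L4)  txn=BusRdX+Flush  M[L4]=54
step 16: P1: load  L2  ⟶  IM  (L2)  txn=∅  M[L2]=90
step 17: P0: store L1 := 3  ⟶  MI  (L1)  txn=∅  M[L1]=96
step 18: P1: load  L0  ⟶  SS  (L0)  txn=∅  M[L0]=40
step 19: P0: store L1 := 26  ⟶  MI  (L1)  txn=∅  M[L1]=96
step 20: P0: store L4 := 75  ⟶  MI  (L4)  txn=BusRdX+Flush  M[L4]=35
step 21: P1: store L5 := 19  ⟶  IM  (L5)  txn=∅  M[L5]=22

invalidations = 3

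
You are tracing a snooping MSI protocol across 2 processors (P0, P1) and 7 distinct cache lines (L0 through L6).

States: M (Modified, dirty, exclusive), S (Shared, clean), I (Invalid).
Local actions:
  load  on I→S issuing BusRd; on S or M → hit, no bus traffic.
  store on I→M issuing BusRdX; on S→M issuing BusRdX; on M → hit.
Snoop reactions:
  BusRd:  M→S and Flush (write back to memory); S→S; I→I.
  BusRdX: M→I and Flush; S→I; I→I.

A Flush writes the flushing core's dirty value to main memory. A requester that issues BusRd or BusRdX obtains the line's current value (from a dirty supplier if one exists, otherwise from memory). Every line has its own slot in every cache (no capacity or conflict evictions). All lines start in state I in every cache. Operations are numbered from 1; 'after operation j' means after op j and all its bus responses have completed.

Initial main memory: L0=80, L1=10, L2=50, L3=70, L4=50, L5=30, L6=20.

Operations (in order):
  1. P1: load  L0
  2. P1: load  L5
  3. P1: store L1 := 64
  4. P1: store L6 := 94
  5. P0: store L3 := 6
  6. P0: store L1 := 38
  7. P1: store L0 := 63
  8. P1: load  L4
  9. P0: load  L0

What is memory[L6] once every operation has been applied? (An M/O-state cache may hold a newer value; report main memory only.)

  op1 P1: load  L0 → I/S on L0; bus BusRd; mem=80
  op2 P1: load  L5 → I/S on L5; bus BusRd; mem=30
  op3 P1: store L1 := 64 → I/M on L1; bus BusRdX; mem=10
  op4 P1: store L6 := 94 → I/M on L6; bus BusRdX; mem=20
  op5 P0: store L3 := 6 → M/I on L3; bus BusRdX; mem=70
  op6 P0: store L1 := 38 → M/I on L1; bus BusRdX Flush; mem=64
  op7 P1: store L0 := 63 → I/M on L0; bus BusRdX; mem=80
  op8 P1: load  L4 → I/S on L4; bus BusRd; mem=50
  op9 P0: load  L0 → S/S on L0; bus BusRd Flush; mem=63

memory[L6] = 20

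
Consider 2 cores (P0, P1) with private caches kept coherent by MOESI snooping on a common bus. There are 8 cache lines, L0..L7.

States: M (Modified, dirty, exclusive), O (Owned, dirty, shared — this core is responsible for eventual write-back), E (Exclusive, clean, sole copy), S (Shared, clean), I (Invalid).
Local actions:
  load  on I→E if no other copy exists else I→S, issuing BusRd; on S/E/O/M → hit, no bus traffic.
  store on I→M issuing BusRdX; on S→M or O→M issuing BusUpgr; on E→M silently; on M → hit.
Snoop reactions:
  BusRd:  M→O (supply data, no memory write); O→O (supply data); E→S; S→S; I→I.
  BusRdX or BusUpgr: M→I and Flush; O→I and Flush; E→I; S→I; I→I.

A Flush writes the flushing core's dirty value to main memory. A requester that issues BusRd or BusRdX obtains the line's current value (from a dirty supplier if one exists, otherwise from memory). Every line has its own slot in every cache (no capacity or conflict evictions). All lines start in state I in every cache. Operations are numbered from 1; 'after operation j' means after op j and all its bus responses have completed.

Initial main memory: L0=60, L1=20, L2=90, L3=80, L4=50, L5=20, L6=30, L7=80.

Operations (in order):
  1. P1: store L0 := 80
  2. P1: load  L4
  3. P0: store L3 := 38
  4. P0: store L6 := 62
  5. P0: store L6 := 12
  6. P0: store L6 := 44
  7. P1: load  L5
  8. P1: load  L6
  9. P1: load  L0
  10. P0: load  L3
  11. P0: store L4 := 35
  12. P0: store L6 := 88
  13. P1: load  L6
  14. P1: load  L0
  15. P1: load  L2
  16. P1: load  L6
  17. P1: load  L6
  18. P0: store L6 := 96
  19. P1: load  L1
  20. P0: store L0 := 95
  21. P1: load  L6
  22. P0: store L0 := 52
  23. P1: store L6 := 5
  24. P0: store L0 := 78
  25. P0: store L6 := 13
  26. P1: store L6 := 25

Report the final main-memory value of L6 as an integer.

memory[L6] = 13

1. P1: store L0 := 80  bus=[BusRdX]  L0: P0=I P1=M  mem[L0]=60
2. P1: load  L4  bus=[BusRd]  L4: P0=I P1=E  mem[L4]=50
3. P0: store L3 := 38  bus=[BusRdX]  L3: P0=M P1=I  mem[L3]=80
4. P0: store L6 := 62  bus=[BusRdX]  L6: P0=M P1=I  mem[L6]=30
5. P0: store L6 := 12  bus=[-]  L6: P0=M P1=I  mem[L6]=30
6. P0: store L6 := 44  bus=[-]  L6: P0=M P1=I  mem[L6]=30
7. P1: load  L5  bus=[BusRd]  L5: P0=I P1=E  mem[L5]=20
8. P1: load  L6  bus=[BusRd]  L6: P0=O P1=S  mem[L6]=30
9. P1: load  L0  bus=[-]  L0: P0=I P1=M  mem[L0]=60
10. P0: load  L3  bus=[-]  L3: P0=M P1=I  mem[L3]=80
11. P0: store L4 := 35  bus=[BusRdX]  L4: P0=M P1=I  mem[L4]=50
12. P0: store L6 := 88  bus=[BusUpgr]  L6: P0=M P1=I  mem[L6]=30
13. P1: load  L6  bus=[BusRd]  L6: P0=O P1=S  mem[L6]=30
14. P1: load  L0  bus=[-]  L0: P0=I P1=M  mem[L0]=60
15. P1: load  L2  bus=[BusRd]  L2: P0=I P1=E  mem[L2]=90
16. P1: load  L6  bus=[-]  L6: P0=O P1=S  mem[L6]=30
17. P1: load  L6  bus=[-]  L6: P0=O P1=S  mem[L6]=30
18. P0: store L6 := 96  bus=[BusUpgr]  L6: P0=M P1=I  mem[L6]=30
19. P1: load  L1  bus=[BusRd]  L1: P0=I P1=E  mem[L1]=20
20. P0: store L0 := 95  bus=[BusRdX,Flush]  L0: P0=M P1=I  mem[L0]=80
21. P1: load  L6  bus=[BusRd]  L6: P0=O P1=S  mem[L6]=30
22. P0: store L0 := 52  bus=[-]  L0: P0=M P1=I  mem[L0]=80
23. P1: store L6 := 5  bus=[BusUpgr,Flush]  L6: P0=I P1=M  mem[L6]=96
24. P0: store L0 := 78  bus=[-]  L0: P0=M P1=I  mem[L0]=80
25. P0: store L6 := 13  bus=[BusRdX,Flush]  L6: P0=M P1=I  mem[L6]=5
26. P1: store L6 := 25  bus=[BusRdX,Flush]  L6: P0=I P1=M  mem[L6]=13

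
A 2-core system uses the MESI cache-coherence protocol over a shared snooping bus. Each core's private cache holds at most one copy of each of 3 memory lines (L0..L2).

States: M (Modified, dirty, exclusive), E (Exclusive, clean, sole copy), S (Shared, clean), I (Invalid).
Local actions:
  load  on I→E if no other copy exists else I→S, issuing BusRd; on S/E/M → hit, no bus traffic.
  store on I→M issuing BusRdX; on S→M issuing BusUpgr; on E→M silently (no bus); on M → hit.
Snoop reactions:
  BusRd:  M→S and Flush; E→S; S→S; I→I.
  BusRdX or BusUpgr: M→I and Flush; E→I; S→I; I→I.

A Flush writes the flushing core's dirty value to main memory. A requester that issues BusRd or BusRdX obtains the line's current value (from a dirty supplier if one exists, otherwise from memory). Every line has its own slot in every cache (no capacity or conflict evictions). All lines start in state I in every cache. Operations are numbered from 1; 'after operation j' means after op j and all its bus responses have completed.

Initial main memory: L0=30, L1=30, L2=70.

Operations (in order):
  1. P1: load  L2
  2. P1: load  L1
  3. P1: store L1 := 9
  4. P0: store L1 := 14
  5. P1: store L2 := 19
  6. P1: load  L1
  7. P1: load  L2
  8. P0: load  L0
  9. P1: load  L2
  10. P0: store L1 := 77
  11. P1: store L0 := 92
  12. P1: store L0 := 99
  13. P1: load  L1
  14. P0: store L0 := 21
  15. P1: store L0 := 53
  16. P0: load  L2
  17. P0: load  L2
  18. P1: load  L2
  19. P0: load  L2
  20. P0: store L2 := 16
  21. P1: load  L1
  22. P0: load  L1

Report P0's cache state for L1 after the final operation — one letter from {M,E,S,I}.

1. P1: load  L2  bus=[BusRd]  L2: P0=I P1=E  mem[L2]=70
2. P1: load  L1  bus=[BusRd]  L1: P0=I P1=E  mem[L1]=30
3. P1: store L1 := 9  bus=[-]  L1: P0=I P1=M  mem[L1]=30
4. P0: store L1 := 14  bus=[BusRdX,Flush]  L1: P0=M P1=I  mem[L1]=9
5. P1: store L2 := 19  bus=[-]  L2: P0=I P1=M  mem[L2]=70
6. P1: load  L1  bus=[BusRd,Flush]  L1: P0=S P1=S  mem[L1]=14
7. P1: load  L2  bus=[-]  L2: P0=I P1=M  mem[L2]=70
8. P0: load  L0  bus=[BusRd]  L0: P0=E P1=I  mem[L0]=30
9. P1: load  L2  bus=[-]  L2: P0=I P1=M  mem[L2]=70
10. P0: store L1 := 77  bus=[BusUpgr]  L1: P0=M P1=I  mem[L1]=14
11. P1: store L0 := 92  bus=[BusRdX]  L0: P0=I P1=M  mem[L0]=30
12. P1: store L0 := 99  bus=[-]  L0: P0=I P1=M  mem[L0]=30
13. P1: load  L1  bus=[BusRd,Flush]  L1: P0=S P1=S  mem[L1]=77
14. P0: store L0 := 21  bus=[BusRdX,Flush]  L0: P0=M P1=I  mem[L0]=99
15. P1: store L0 := 53  bus=[BusRdX,Flush]  L0: P0=I P1=M  mem[L0]=21
16. P0: load  L2  bus=[BusRd,Flush]  L2: P0=S P1=S  mem[L2]=19
17. P0: load  L2  bus=[-]  L2: P0=S P1=S  mem[L2]=19
18. P1: load  L2  bus=[-]  L2: P0=S P1=S  mem[L2]=19
19. P0: load  L2  bus=[-]  L2: P0=S P1=S  mem[L2]=19
20. P0: store L2 := 16  bus=[BusUpgr]  L2: P0=M P1=I  mem[L2]=19
21. P1: load  L1  bus=[-]  L1: P0=S P1=S  mem[L1]=77
22. P0: load  L1  bus=[-]  L1: P0=S P1=S  mem[L1]=77

state = S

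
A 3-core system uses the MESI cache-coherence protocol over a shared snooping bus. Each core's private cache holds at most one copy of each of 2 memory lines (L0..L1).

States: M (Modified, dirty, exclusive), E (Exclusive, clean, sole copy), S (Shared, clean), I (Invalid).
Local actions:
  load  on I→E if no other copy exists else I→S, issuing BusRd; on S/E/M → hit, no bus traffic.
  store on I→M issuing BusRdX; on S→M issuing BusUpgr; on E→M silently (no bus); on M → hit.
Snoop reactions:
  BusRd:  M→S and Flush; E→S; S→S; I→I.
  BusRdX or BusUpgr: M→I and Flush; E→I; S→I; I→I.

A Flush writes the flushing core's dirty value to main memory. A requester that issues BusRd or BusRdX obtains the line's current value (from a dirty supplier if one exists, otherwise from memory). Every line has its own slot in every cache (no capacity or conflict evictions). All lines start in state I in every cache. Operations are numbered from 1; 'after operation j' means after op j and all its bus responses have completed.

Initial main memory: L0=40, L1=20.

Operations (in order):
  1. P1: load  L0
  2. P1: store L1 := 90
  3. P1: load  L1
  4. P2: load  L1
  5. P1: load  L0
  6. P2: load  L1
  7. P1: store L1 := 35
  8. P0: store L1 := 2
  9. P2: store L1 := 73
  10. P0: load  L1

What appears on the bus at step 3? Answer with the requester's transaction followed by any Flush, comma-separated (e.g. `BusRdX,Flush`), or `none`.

bus = none

[1] P1: load  L0 | P0:I, P1:E(40), P2:I | bus: BusRd
[2] P1: store L1 := 90 | P0:I, P1:M(90), P2:I | bus: BusRdX
[3] P1: load  L1 | P0:I, P1:M(90), P2:I | bus: none
[4] P2: load  L1 | P0:I, P1:S(90), P2:S(90) | bus: BusRd,Flush
[5] P1: load  L0 | P0:I, P1:E(40), P2:I | bus: none
[6] P2: load  L1 | P0:I, P1:S(90), P2:S(90) | bus: none
[7] P1: store L1 := 35 | P0:I, P1:M(35), P2:I | bus: BusUpgr
[8] P0: store L1 := 2 | P0:M(2), P1:I, P2:I | bus: BusRdX,Flush
[9] P2: store L1 := 73 | P0:I, P1:I, P2:M(73) | bus: BusRdX,Flush
[10] P0: load  L1 | P0:S(73), P1:I, P2:S(73) | bus: BusRd,Flush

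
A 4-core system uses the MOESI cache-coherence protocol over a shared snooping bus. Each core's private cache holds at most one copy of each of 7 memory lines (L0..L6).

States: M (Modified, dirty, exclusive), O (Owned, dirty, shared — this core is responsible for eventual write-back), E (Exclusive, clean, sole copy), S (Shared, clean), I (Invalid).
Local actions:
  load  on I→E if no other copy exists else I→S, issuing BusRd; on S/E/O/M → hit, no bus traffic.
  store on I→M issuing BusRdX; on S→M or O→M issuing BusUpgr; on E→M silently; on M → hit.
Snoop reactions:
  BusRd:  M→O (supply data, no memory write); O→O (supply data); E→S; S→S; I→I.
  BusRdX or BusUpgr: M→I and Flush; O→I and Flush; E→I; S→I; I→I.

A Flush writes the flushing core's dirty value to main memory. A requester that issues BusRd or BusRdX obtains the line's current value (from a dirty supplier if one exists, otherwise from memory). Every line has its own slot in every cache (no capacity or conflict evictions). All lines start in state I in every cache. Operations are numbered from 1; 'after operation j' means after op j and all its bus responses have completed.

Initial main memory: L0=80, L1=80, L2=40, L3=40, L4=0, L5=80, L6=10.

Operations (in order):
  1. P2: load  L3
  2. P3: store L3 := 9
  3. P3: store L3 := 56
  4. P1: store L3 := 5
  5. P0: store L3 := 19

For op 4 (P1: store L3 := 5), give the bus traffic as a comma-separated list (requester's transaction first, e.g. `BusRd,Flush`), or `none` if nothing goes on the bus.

[1] P2: load  L3 | P0:I, P1:I, P2:E(40), P3:I | bus: BusRd
[2] P3: store L3 := 9 | P0:I, P1:I, P2:I, P3:M(9) | bus: BusRdX
[3] P3: store L3 := 56 | P0:I, P1:I, P2:I, P3:M(56) | bus: none
[4] P1: store L3 := 5 | P0:I, P1:M(5), P2:I, P3:I | bus: BusRdX,Flush
[5] P0: store L3 := 19 | P0:M(19), P1:I, P2:I, P3:I | bus: BusRdX,Flush

bus = BusRdX,Flush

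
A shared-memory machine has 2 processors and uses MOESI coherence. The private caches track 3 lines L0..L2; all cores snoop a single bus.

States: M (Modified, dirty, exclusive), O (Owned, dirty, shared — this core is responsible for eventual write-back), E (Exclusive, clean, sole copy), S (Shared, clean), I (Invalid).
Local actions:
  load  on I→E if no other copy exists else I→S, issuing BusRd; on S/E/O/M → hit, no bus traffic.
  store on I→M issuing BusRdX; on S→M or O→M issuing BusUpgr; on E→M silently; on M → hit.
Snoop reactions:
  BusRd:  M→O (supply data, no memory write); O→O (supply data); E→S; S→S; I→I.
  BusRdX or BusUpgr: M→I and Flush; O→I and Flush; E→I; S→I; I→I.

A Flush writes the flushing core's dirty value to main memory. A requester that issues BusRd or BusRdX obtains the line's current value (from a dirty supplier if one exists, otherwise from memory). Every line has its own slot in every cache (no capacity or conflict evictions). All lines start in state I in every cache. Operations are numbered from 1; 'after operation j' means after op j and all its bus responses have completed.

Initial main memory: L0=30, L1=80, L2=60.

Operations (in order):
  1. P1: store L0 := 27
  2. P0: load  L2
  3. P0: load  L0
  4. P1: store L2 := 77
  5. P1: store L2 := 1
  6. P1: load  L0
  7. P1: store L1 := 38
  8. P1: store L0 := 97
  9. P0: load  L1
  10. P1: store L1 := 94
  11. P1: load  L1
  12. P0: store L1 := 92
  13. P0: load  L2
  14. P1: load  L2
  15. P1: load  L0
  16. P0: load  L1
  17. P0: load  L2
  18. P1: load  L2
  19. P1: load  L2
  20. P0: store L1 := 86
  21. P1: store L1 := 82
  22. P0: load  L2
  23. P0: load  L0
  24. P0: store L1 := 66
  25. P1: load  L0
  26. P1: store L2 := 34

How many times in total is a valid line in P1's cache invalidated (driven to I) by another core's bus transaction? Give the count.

1. P1: store L0 := 27  bus=[BusRdX]  L0: P0=I P1=M  mem[L0]=30
2. P0: load  L2  bus=[BusRd]  L2: P0=E P1=I  mem[L2]=60
3. P0: load  L0  bus=[BusRd]  L0: P0=S P1=O  mem[L0]=30
4. P1: store L2 := 77  bus=[BusRdX]  L2: P0=I P1=M  mem[L2]=60
5. P1: store L2 := 1  bus=[-]  L2: P0=I P1=M  mem[L2]=60
6. P1: load  L0  bus=[-]  L0: P0=S P1=O  mem[L0]=30
7. P1: store L1 := 38  bus=[BusRdX]  L1: P0=I P1=M  mem[L1]=80
8. P1: store L0 := 97  bus=[BusUpgr]  L0: P0=I P1=M  mem[L0]=30
9. P0: load  L1  bus=[BusRd]  L1: P0=S P1=O  mem[L1]=80
10. P1: store L1 := 94  bus=[BusUpgr]  L1: P0=I P1=M  mem[L1]=80
11. P1: load  L1  bus=[-]  L1: P0=I P1=M  mem[L1]=80
12. P0: store L1 := 92  bus=[BusRdX,Flush]  L1: P0=M P1=I  mem[L1]=94
13. P0: load  L2  bus=[BusRd]  L2: P0=S P1=O  mem[L2]=60
14. P1: load  L2  bus=[-]  L2: P0=S P1=O  mem[L2]=60
15. P1: load  L0  bus=[-]  L0: P0=I P1=M  mem[L0]=30
16. P0: load  L1  bus=[-]  L1: P0=M P1=I  mem[L1]=94
17. P0: load  L2  bus=[-]  L2: P0=S P1=O  mem[L2]=60
18. P1: load  L2  bus=[-]  L2: P0=S P1=O  mem[L2]=60
19. P1: load  L2  bus=[-]  L2: P0=S P1=O  mem[L2]=60
20. P0: store L1 := 86  bus=[-]  L1: P0=M P1=I  mem[L1]=94
21. P1: store L1 := 82  bus=[BusRdX,Flush]  L1: P0=I P1=M  mem[L1]=86
22. P0: load  L2  bus=[-]  L2: P0=S P1=O  mem[L2]=60
23. P0: load  L0  bus=[BusRd]  L0: P0=S P1=O  mem[L0]=30
24. P0: store L1 := 66  bus=[BusRdX,Flush]  L1: P0=M P1=I  mem[L1]=82
25. P1: load  L0  bus=[-]  L0: P0=S P1=O  mem[L0]=30
26. P1: store L2 := 34  bus=[BusUpgr]  L2: P0=I P1=M  mem[L2]=60

invalidations = 2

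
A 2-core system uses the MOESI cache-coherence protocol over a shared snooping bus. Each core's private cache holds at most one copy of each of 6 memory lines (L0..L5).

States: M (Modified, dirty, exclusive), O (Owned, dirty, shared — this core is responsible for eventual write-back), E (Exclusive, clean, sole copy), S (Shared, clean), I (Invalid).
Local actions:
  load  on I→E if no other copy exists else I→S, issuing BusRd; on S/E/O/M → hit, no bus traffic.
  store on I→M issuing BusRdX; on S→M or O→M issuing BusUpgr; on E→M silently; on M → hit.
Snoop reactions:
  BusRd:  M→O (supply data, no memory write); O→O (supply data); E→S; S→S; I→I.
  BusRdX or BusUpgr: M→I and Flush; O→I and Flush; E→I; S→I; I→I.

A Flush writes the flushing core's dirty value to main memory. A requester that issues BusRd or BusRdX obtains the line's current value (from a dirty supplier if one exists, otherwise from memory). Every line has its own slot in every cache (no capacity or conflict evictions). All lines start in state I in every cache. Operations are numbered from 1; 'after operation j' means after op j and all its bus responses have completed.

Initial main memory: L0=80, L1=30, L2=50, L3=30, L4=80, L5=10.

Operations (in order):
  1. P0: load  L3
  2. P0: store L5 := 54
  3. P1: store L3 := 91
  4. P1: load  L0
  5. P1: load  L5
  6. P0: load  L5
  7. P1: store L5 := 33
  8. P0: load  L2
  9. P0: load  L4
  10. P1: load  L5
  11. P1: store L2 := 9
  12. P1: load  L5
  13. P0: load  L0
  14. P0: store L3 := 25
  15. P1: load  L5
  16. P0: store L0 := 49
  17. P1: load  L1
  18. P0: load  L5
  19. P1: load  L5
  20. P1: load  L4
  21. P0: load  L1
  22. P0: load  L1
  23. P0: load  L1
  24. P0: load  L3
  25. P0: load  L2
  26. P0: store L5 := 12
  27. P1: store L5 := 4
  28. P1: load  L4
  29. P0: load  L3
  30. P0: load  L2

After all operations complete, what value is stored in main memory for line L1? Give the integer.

memory[L1] = 30

[1] P0: load  L3 | P0:E(30), P1:I | bus: BusRd
[2] P0: store L5 := 54 | P0:M(54), P1:I | bus: BusRdX
[3] P1: store L3 := 91 | P0:I, P1:M(91) | bus: BusRdX
[4] P1: load  L0 | P0:I, P1:E(80) | bus: BusRd
[5] P1: load  L5 | P0:O(54), P1:S(54) | bus: BusRd
[6] P0: load  L5 | P0:O(54), P1:S(54) | bus: none
[7] P1: store L5 := 33 | P0:I, P1:M(33) | bus: BusUpgr,Flush
[8] P0: load  L2 | P0:E(50), P1:I | bus: BusRd
[9] P0: load  L4 | P0:E(80), P1:I | bus: BusRd
[10] P1: load  L5 | P0:I, P1:M(33) | bus: none
[11] P1: store L2 := 9 | P0:I, P1:M(9) | bus: BusRdX
[12] P1: load  L5 | P0:I, P1:M(33) | bus: none
[13] P0: load  L0 | P0:S(80), P1:S(80) | bus: BusRd
[14] P0: store L3 := 25 | P0:M(25), P1:I | bus: BusRdX,Flush
[15] P1: load  L5 | P0:I, P1:M(33) | bus: none
[16] P0: store L0 := 49 | P0:M(49), P1:I | bus: BusUpgr
[17] P1: load  L1 | P0:I, P1:E(30) | bus: BusRd
[18] P0: load  L5 | P0:S(33), P1:O(33) | bus: BusRd
[19] P1: load  L5 | P0:S(33), P1:O(33) | bus: none
[20] P1: load  L4 | P0:S(80), P1:S(80) | bus: BusRd
[21] P0: load  L1 | P0:S(30), P1:S(30) | bus: BusRd
[22] P0: load  L1 | P0:S(30), P1:S(30) | bus: none
[23] P0: load  L1 | P0:S(30), P1:S(30) | bus: none
[24] P0: load  L3 | P0:M(25), P1:I | bus: none
[25] P0: load  L2 | P0:S(9), P1:O(9) | bus: BusRd
[26] P0: store L5 := 12 | P0:M(12), P1:I | bus: BusUpgr,Flush
[27] P1: store L5 := 4 | P0:I, P1:M(4) | bus: BusRdX,Flush
[28] P1: load  L4 | P0:S(80), P1:S(80) | bus: none
[29] P0: load  L3 | P0:M(25), P1:I | bus: none
[30] P0: load  L2 | P0:S(9), P1:O(9) | bus: none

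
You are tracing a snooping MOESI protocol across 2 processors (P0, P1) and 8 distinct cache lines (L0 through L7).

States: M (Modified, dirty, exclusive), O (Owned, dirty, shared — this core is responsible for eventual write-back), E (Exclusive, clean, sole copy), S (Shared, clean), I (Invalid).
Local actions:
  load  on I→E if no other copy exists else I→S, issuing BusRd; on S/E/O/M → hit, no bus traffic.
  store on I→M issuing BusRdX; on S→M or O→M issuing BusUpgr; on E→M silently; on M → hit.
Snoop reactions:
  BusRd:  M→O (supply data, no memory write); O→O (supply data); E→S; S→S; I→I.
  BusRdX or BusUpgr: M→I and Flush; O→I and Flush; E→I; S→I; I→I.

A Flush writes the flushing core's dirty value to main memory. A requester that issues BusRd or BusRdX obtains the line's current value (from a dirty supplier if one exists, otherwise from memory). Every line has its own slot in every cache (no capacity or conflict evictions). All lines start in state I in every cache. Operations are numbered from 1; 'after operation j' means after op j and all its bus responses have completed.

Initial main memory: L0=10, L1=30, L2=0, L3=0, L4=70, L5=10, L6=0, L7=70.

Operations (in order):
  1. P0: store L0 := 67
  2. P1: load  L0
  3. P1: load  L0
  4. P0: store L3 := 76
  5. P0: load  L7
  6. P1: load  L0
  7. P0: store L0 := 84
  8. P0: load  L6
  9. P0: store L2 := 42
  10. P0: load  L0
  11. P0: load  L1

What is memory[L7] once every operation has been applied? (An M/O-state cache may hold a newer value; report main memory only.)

  op1 P0: store L0 := 67 → M/I on L0; bus BusRdX; mem=10
  op2 P1: load  L0 → O/S on L0; bus BusRd; mem=10
  op3 P1: load  L0 → O/S on L0; bus (none); mem=10
  op4 P0: store L3 := 76 → M/I on L3; bus BusRdX; mem=0
  op5 P0: load  L7 → E/I on L7; bus BusRd; mem=70
  op6 P1: load  L0 → O/S on L0; bus (none); mem=10
  op7 P0: store L0 := 84 → M/I on L0; bus BusUpgr; mem=10
  op8 P0: load  L6 → E/I on L6; bus BusRd; mem=0
  op9 P0: store L2 := 42 → M/I on L2; bus BusRdX; mem=0
  op10 P0: load  L0 → M/I on L0; bus (none); mem=10
  op11 P0: load  L1 → E/I on L1; bus BusRd; mem=30

memory[L7] = 70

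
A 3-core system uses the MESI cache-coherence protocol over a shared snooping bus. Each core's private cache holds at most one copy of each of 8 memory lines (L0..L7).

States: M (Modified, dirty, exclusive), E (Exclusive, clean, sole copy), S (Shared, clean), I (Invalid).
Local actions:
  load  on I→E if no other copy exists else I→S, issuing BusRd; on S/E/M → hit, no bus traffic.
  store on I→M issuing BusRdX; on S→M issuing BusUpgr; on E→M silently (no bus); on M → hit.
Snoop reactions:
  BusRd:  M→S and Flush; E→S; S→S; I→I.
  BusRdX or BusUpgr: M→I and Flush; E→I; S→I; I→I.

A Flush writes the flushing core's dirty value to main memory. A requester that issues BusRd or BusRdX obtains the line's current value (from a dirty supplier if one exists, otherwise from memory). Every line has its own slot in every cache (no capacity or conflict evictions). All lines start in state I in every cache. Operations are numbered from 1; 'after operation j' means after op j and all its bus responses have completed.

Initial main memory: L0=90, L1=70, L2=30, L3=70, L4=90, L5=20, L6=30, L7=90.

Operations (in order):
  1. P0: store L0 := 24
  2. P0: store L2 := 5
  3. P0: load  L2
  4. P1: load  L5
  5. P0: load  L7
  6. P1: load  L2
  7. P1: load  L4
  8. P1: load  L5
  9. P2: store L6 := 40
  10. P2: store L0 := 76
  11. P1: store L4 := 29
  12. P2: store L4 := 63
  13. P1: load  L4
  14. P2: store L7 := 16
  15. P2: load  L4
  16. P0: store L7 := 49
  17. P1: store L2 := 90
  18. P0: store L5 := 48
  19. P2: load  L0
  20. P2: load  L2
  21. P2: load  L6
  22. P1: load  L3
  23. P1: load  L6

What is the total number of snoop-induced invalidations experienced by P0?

invalidations = 3

1. P0: store L0 := 24  bus=[BusRdX]  L0: P0=M P1=I P2=I  mem[L0]=90
2. P0: store L2 := 5  bus=[BusRdX]  L2: P0=M P1=I P2=I  mem[L2]=30
3. P0: load  L2  bus=[-]  L2: P0=M P1=I P2=I  mem[L2]=30
4. P1: load  L5  bus=[BusRd]  L5: P0=I P1=E P2=I  mem[L5]=20
5. P0: load  L7  bus=[BusRd]  L7: P0=E P1=I P2=I  mem[L7]=90
6. P1: load  L2  bus=[BusRd,Flush]  L2: P0=S P1=S P2=I  mem[L2]=5
7. P1: load  L4  bus=[BusRd]  L4: P0=I P1=E P2=I  mem[L4]=90
8. P1: load  L5  bus=[-]  L5: P0=I P1=E P2=I  mem[L5]=20
9. P2: store L6 := 40  bus=[BusRdX]  L6: P0=I P1=I P2=M  mem[L6]=30
10. P2: store L0 := 76  bus=[BusRdX,Flush]  L0: P0=I P1=I P2=M  mem[L0]=24
11. P1: store L4 := 29  bus=[-]  L4: P0=I P1=M P2=I  mem[L4]=90
12. P2: store L4 := 63  bus=[BusRdX,Flush]  L4: P0=I P1=I P2=M  mem[L4]=29
13. P1: load  L4  bus=[BusRd,Flush]  L4: P0=I P1=S P2=S  mem[L4]=63
14. P2: store L7 := 16  bus=[BusRdX]  L7: P0=I P1=I P2=M  mem[L7]=90
15. P2: load  L4  bus=[-]  L4: P0=I P1=S P2=S  mem[L4]=63
16. P0: store L7 := 49  bus=[BusRdX,Flush]  L7: P0=M P1=I P2=I  mem[L7]=16
17. P1: store L2 := 90  bus=[BusUpgr]  L2: P0=I P1=M P2=I  mem[L2]=5
18. P0: store L5 := 48  bus=[BusRdX]  L5: P0=M P1=I P2=I  mem[L5]=20
19. P2: load  L0  bus=[-]  L0: P0=I P1=I P2=M  mem[L0]=24
20. P2: load  L2  bus=[BusRd,Flush]  L2: P0=I P1=S P2=S  mem[L2]=90
21. P2: load  L6  bus=[-]  L6: P0=I P1=I P2=M  mem[L6]=30
22. P1: load  L3  bus=[BusRd]  L3: P0=I P1=E P2=I  mem[L3]=70
23. P1: load  L6  bus=[BusRd,Flush]  L6: P0=I P1=S P2=S  mem[L6]=40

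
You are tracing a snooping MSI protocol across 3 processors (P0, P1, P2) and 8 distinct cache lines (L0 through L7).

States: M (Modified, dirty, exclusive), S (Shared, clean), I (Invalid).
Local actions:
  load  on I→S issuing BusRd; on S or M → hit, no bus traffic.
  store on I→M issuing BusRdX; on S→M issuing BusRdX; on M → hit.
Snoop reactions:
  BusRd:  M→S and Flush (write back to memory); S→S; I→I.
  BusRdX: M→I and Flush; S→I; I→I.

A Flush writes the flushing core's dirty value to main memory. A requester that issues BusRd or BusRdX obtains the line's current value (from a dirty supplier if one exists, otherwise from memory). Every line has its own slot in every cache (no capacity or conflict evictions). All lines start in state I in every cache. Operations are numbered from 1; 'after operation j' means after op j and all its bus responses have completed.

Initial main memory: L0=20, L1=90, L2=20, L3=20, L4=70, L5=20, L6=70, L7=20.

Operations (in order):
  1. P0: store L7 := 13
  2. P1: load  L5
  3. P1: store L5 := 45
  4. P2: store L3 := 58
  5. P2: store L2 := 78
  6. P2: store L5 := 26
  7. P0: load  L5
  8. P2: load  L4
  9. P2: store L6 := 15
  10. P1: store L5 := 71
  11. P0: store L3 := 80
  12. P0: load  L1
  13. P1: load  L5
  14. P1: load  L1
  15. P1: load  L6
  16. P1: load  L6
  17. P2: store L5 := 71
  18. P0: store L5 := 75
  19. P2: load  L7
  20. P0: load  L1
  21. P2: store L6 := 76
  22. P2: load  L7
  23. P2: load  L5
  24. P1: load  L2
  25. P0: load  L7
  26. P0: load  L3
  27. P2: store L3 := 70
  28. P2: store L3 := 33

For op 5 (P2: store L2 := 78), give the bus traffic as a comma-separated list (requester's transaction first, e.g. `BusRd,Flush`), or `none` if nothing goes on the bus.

1. P0: store L7 := 13  bus=[BusRdX]  L7: P0=M P1=I P2=I  mem[L7]=20
2. P1: load  L5  bus=[BusRd]  L5: P0=I P1=S P2=I  mem[L5]=20
3. P1: store L5 := 45  bus=[BusRdX]  L5: P0=I P1=M P2=I  mem[L5]=20
4. P2: store L3 := 58  bus=[BusRdX]  L3: P0=I P1=I P2=M  mem[L3]=20
5. P2: store L2 := 78  bus=[BusRdX]  L2: P0=I P1=I P2=M  mem[L2]=20
6. P2: store L5 := 26  bus=[BusRdX,Flush]  L5: P0=I P1=I P2=M  mem[L5]=45
7. P0: load  L5  bus=[BusRd,Flush]  L5: P0=S P1=I P2=S  mem[L5]=26
8. P2: load  L4  bus=[BusRd]  L4: P0=I P1=I P2=S  mem[L4]=70
9. P2: store L6 := 15  bus=[BusRdX]  L6: P0=I P1=I P2=M  mem[L6]=70
10. P1: store L5 := 71  bus=[BusRdX]  L5: P0=I P1=M P2=I  mem[L5]=26
11. P0: store L3 := 80  bus=[BusRdX,Flush]  L3: P0=M P1=I P2=I  mem[L3]=58
12. P0: load  L1  bus=[BusRd]  L1: P0=S P1=I P2=I  mem[L1]=90
13. P1: load  L5  bus=[-]  L5: P0=I P1=M P2=I  mem[L5]=26
14. P1: load  L1  bus=[BusRd]  L1: P0=S P1=S P2=I  mem[L1]=90
15. P1: load  L6  bus=[BusRd,Flush]  L6: P0=I P1=S P2=S  mem[L6]=15
16. P1: load  L6  bus=[-]  L6: P0=I P1=S P2=S  mem[L6]=15
17. P2: store L5 := 71  bus=[BusRdX,Flush]  L5: P0=I P1=I P2=M  mem[L5]=71
18. P0: store L5 := 75  bus=[BusRdX,Flush]  L5: P0=M P1=I P2=I  mem[L5]=71
19. P2: load  L7  bus=[BusRd,Flush]  L7: P0=S P1=I P2=S  mem[L7]=13
20. P0: load  L1  bus=[-]  L1: P0=S P1=S P2=I  mem[L1]=90
21. P2: store L6 := 76  bus=[BusRdX]  L6: P0=I P1=I P2=M  mem[L6]=15
22. P2: load  L7  bus=[-]  L7: P0=S P1=I P2=S  mem[L7]=13
23. P2: load  L5  bus=[BusRd,Flush]  L5: P0=S P1=I P2=S  mem[L5]=75
24. P1: load  L2  bus=[BusRd,Flush]  L2: P0=I P1=S P2=S  mem[L2]=78
25. P0: load  L7  bus=[-]  L7: P0=S P1=I P2=S  mem[L7]=13
26. P0: load  L3  bus=[-]  L3: P0=M P1=I P2=I  mem[L3]=58
27. P2: store L3 := 70  bus=[BusRdX,Flush]  L3: P0=I P1=I P2=M  mem[L3]=80
28. P2: store L3 := 33  bus=[-]  L3: P0=I P1=I P2=M  mem[L3]=80

bus = BusRdX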